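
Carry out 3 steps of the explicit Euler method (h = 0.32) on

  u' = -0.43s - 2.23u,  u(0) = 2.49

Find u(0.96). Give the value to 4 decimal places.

-0.0422

Euler: u_{n+1} = u_n + h·f(s_n, u_n).
s=0.000000, u=2.490000: f=-5.552700 → u ← 2.490000 + 0.32·(-5.552700) = 0.713136
s=0.320000, u=0.713136: f=-1.727893 → u ← 0.713136 + 0.32·(-1.727893) = 0.160210
s=0.640000, u=0.160210: f=-0.632469 → u ← 0.160210 + 0.32·(-0.632469) = -0.042180
u(0.96) ≈ -0.0422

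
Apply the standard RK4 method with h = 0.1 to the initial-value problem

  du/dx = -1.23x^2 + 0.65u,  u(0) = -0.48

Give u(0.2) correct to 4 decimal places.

RK4: k1 = f(x_n, u_n); k2 = f(x_n + h/2, u_n + (h/2)·k1); k3 = f(x_n + h/2, u_n + (h/2)·k2); k4 = f(x_n + h, u_n + h·k3); u_{n+1} = u_n + (h/6)·(k1 + 2k2 + 2k3 + k4).
x=0.000000, u=-0.480000:
  k1 = f(0.000000, -0.480000) = -0.312000
  k2 = f(0.050000, -0.495600) = -0.325215
  k3 = f(0.050000, -0.496261) = -0.325644
  k4 = f(0.100000, -0.512564) = -0.345467
  u ← -0.480000 + (0.1/6)·(k1 + 2k2 + 2k3 + k4) = -0.512653
x=0.100000, u=-0.512653:
  k1 = f(0.100000, -0.512653) = -0.345525
  k2 = f(0.150000, -0.529929) = -0.372129
  k3 = f(0.150000, -0.531260) = -0.372994
  k4 = f(0.200000, -0.549952) = -0.406669
  u ← -0.512653 + (0.1/6)·(k1 + 2k2 + 2k3 + k4) = -0.550027
u(0.2) ≈ -0.5500

-0.5500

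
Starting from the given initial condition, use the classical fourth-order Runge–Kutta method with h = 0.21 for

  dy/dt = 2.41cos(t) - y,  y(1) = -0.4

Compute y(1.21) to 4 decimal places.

-0.1211

RK4: k1 = f(t_n, y_n); k2 = f(t_n + h/2, y_n + (h/2)·k1); k3 = f(t_n + h/2, y_n + (h/2)·k2); k4 = f(t_n + h, y_n + h·k3); y_{n+1} = y_n + (h/6)·(k1 + 2k2 + 2k3 + k4).
t=1.000000, y=-0.400000:
  k1 = f(1.000000, -0.400000) = 1.702129
  k2 = f(1.105000, -0.221277) = 1.303690
  k3 = f(1.105000, -0.263112) = 1.345526
  k4 = f(1.210000, -0.117439) = 0.968216
  y ← -0.400000 + (0.21/6)·(k1 + 2k2 + 2k3 + k4) = -0.121093
y(1.21) ≈ -0.1211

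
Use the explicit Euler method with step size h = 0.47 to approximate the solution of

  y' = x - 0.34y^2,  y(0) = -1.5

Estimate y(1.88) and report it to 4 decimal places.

-2.8661

Euler: y_{n+1} = y_n + h·f(x_n, y_n).
x=0.000000, y=-1.500000: f=-0.765000 → y ← -1.500000 + 0.47·(-0.765000) = -1.859550
x=0.470000, y=-1.859550: f=-0.705695 → y ← -1.859550 + 0.47·(-0.705695) = -2.191227
x=0.940000, y=-2.191227: f=-0.692501 → y ← -2.191227 + 0.47·(-0.692501) = -2.516702
x=1.410000, y=-2.516702: f=-0.743489 → y ← -2.516702 + 0.47·(-0.743489) = -2.866142
y(1.88) ≈ -2.8661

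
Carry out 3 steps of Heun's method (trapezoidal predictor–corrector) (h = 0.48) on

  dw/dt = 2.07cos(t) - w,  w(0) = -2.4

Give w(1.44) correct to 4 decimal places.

Heun: k1 = f(t_n, w_n); k2 = f(t_n + h, w_n + h·k1); w_{n+1} = w_n + (h/2)·(k1 + k2).
t=0.000000, w=-2.400000:
  k1 = f(0.000000, -2.400000) = 4.470000
  k2 = f(0.480000, -0.254400) = 2.090479
  w ← -2.400000 + (0.48/2)·(4.470000 + 2.090479) = -0.825485
t=0.480000, w=-0.825485:
  k1 = f(0.480000, -0.825485) = 2.661564
  k2 = f(0.960000, 0.452066) = 0.735120
  w ← -0.825485 + (0.48/2)·(2.661564 + 0.735120) = -0.010281
t=0.960000, w=-0.010281:
  k1 = f(0.960000, -0.010281) = 1.197467
  k2 = f(1.440000, 0.564504) = -0.294526
  w ← -0.010281 + (0.48/2)·(1.197467 + (-0.294526)) = 0.206425
w(1.44) ≈ 0.2064

0.2064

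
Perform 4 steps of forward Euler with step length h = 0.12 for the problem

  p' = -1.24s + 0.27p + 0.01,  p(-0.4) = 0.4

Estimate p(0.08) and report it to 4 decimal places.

Euler: p_{n+1} = p_n + h·f(s_n, p_n).
s=-0.400000, p=0.400000: f=0.614000 → p ← 0.400000 + 0.12·0.614000 = 0.473680
s=-0.280000, p=0.473680: f=0.485094 → p ← 0.473680 + 0.12·0.485094 = 0.531891
s=-0.160000, p=0.531891: f=0.352011 → p ← 0.531891 + 0.12·0.352011 = 0.574133
s=-0.040000, p=0.574133: f=0.214616 → p ← 0.574133 + 0.12·0.214616 = 0.599886
p(0.08) ≈ 0.5999

0.5999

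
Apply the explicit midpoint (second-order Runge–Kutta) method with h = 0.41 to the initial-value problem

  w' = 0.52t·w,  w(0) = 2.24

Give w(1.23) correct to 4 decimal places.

Midpoint: k1 = f(t_n, w_n); k2 = f(t_n + h/2, w_n + (h/2)·k1); w_{n+1} = w_n + h·k2.
t=0.000000, w=2.240000:
  k1 = f(0.000000, 2.240000) = 0.000000
  k2 = f(0.205000, 2.240000) = 0.238784
  w ← 2.240000 + 0.41·0.238784 = 2.337901
t=0.410000, w=2.337901:
  k1 = f(0.410000, 2.337901) = 0.498441
  k2 = f(0.615000, 2.440082) = 0.780338
  w ← 2.337901 + 0.41·0.780338 = 2.657840
t=0.820000, w=2.657840:
  k1 = f(0.820000, 2.657840) = 1.133303
  k2 = f(1.025000, 2.890167) = 1.540459
  w ← 2.657840 + 0.41·1.540459 = 3.289428
w(1.23) ≈ 3.2894

3.2894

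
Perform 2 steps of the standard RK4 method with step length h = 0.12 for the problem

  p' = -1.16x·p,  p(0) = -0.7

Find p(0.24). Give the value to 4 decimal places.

RK4: k1 = f(x_n, p_n); k2 = f(x_n + h/2, p_n + (h/2)·k1); k3 = f(x_n + h/2, p_n + (h/2)·k2); k4 = f(x_n + h, p_n + h·k3); p_{n+1} = p_n + (h/6)·(k1 + 2k2 + 2k3 + k4).
x=0.000000, p=-0.700000:
  k1 = f(0.000000, -0.700000) = 0.000000
  k2 = f(0.060000, -0.700000) = 0.048720
  k3 = f(0.060000, -0.697077) = 0.048517
  k4 = f(0.120000, -0.694178) = 0.096630
  p ← -0.700000 + (0.12/6)·(k1 + 2k2 + 2k3 + k4) = -0.694178
x=0.120000, p=-0.694178:
  k1 = f(0.120000, -0.694178) = 0.096630
  k2 = f(0.180000, -0.688380) = 0.143734
  k3 = f(0.180000, -0.685554) = 0.143144
  k4 = f(0.240000, -0.677001) = 0.188477
  p ← -0.694178 + (0.12/6)·(k1 + 2k2 + 2k3 + k4) = -0.677001
p(0.24) ≈ -0.6770

-0.6770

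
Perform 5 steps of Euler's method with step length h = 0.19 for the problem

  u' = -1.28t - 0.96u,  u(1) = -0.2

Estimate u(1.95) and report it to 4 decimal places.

Euler: u_{n+1} = u_n + h·f(t_n, u_n).
t=1.000000, u=-0.200000: f=-1.088000 → u ← -0.200000 + 0.19·(-1.088000) = -0.406720
t=1.190000, u=-0.406720: f=-1.132749 → u ← -0.406720 + 0.19·(-1.132749) = -0.621942
t=1.380000, u=-0.621942: f=-1.169335 → u ← -0.621942 + 0.19·(-1.169335) = -0.844116
t=1.570000, u=-0.844116: f=-1.199249 → u ← -0.844116 + 0.19·(-1.199249) = -1.071973
t=1.760000, u=-1.071973: f=-1.223706 → u ← -1.071973 + 0.19·(-1.223706) = -1.304477
u(1.95) ≈ -1.3045

-1.3045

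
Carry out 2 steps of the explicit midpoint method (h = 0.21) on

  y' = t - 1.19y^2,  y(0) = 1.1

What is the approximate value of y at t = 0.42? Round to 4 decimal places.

0.7958

Midpoint: k1 = f(t_n, y_n); k2 = f(t_n + h/2, y_n + (h/2)·k1); y_{n+1} = y_n + h·k2.
t=0.000000, y=1.100000:
  k1 = f(0.000000, 1.100000) = -1.439900
  k2 = f(0.105000, 0.948811) = -0.966287
  y ← 1.100000 + 0.21·(-0.966287) = 0.897080
t=0.210000, y=0.897080:
  k1 = f(0.210000, 0.897080) = -0.747655
  k2 = f(0.315000, 0.818576) = -0.482379
  y ← 0.897080 + 0.21·(-0.482379) = 0.795780
y(0.42) ≈ 0.7958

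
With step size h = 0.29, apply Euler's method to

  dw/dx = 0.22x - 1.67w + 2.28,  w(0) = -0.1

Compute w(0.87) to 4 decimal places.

Euler: w_{n+1} = w_n + h·f(x_n, w_n).
x=0.000000, w=-0.100000: f=2.447000 → w ← -0.100000 + 0.29·2.447000 = 0.609630
x=0.290000, w=0.609630: f=1.325718 → w ← 0.609630 + 0.29·1.325718 = 0.994088
x=0.580000, w=0.994088: f=0.747473 → w ← 0.994088 + 0.29·0.747473 = 1.210855
w(0.87) ≈ 1.2109

1.2109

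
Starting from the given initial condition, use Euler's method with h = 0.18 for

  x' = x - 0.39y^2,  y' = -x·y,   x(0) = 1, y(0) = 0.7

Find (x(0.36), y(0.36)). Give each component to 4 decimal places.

Euler on (x,y): x_{n+1} = x_n + h·x', y_{n+1} = y_n + h·y'.
0.000000: (1.000000, 0.700000); f=(0.808900, -0.700000) → (1.145602, 0.574000)
0.180000: (1.145602, 0.574000); f=(1.017106, -0.657576) → (1.328681, 0.455636)
(x(0.36), y(0.36)) ≈ (1.3287, 0.4556)

1.3287, 0.4556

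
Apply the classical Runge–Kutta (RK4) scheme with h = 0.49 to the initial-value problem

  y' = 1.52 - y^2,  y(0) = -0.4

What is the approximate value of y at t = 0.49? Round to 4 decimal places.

0.3212

RK4: k1 = f(t_n, y_n); k2 = f(t_n + h/2, y_n + (h/2)·k1); k3 = f(t_n + h/2, y_n + (h/2)·k2); k4 = f(t_n + h, y_n + h·k3); y_{n+1} = y_n + (h/6)·(k1 + 2k2 + 2k3 + k4).
t=0.000000, y=-0.400000:
  k1 = f(0.000000, -0.400000) = 1.360000
  k2 = f(0.245000, -0.066800) = 1.515538
  k3 = f(0.245000, -0.028693) = 1.519177
  k4 = f(0.490000, 0.344397) = 1.401391
  y ← -0.400000 + (0.49/6)·(k1 + 2k2 + 2k3 + k4) = 0.321184
y(0.49) ≈ 0.3212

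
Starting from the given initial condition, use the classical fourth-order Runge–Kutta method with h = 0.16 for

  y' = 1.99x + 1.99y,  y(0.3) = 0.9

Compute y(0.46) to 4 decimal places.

RK4: k1 = f(x_n, y_n); k2 = f(x_n + h/2, y_n + (h/2)·k1); k3 = f(x_n + h/2, y_n + (h/2)·k2); k4 = f(x_n + h, y_n + h·k3); y_{n+1} = y_n + (h/6)·(k1 + 2k2 + 2k3 + k4).
x=0.300000, y=0.900000:
  k1 = f(0.300000, 0.900000) = 2.388000
  k2 = f(0.380000, 1.091040) = 2.927370
  k3 = f(0.380000, 1.134190) = 3.013237
  k4 = f(0.460000, 1.382118) = 3.665815
  y ← 0.900000 + (0.16/6)·(k1 + 2k2 + 2k3 + k4) = 1.378267
y(0.46) ≈ 1.3783

1.3783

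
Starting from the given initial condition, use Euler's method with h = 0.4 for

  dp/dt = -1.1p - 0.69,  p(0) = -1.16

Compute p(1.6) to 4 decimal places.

-0.6797

Euler: p_{n+1} = p_n + h·f(t_n, p_n).
t=0.000000, p=-1.160000: f=0.586000 → p ← -1.160000 + 0.4·0.586000 = -0.925600
t=0.400000, p=-0.925600: f=0.328160 → p ← -0.925600 + 0.4·0.328160 = -0.794336
t=0.800000, p=-0.794336: f=0.183770 → p ← -0.794336 + 0.4·0.183770 = -0.720828
t=1.200000, p=-0.720828: f=0.102911 → p ← -0.720828 + 0.4·0.102911 = -0.679664
p(1.6) ≈ -0.6797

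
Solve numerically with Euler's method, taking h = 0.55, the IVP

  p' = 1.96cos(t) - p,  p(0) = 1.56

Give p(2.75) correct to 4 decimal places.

-0.4170

Euler: p_{n+1} = p_n + h·f(t_n, p_n).
t=0.000000, p=1.560000: f=0.400000 → p ← 1.560000 + 0.55·0.400000 = 1.780000
t=0.550000, p=1.780000: f=-0.109052 → p ← 1.780000 + 0.55·(-0.109052) = 1.720021
t=1.100000, p=1.720021: f=-0.830973 → p ← 1.720021 + 0.55·(-0.830973) = 1.262986
t=1.650000, p=1.262986: f=-1.418063 → p ← 1.262986 + 0.55·(-1.418063) = 0.483052
t=2.200000, p=0.483052: f=-1.636514 → p ← 0.483052 + 0.55·(-1.636514) = -0.417031
p(2.75) ≈ -0.4170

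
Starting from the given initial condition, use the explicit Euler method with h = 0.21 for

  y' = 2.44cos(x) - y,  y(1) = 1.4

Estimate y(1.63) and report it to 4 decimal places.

1.0829

Euler: y_{n+1} = y_n + h·f(x_n, y_n).
x=1.000000, y=1.400000: f=-0.081662 → y ← 1.400000 + 0.21·(-0.081662) = 1.382851
x=1.210000, y=1.382851: f=-0.521484 → y ← 1.382851 + 0.21·(-0.521484) = 1.273339
x=1.420000, y=1.273339: f=-0.906789 → y ← 1.273339 + 0.21·(-0.906789) = 1.082914
y(1.63) ≈ 1.0829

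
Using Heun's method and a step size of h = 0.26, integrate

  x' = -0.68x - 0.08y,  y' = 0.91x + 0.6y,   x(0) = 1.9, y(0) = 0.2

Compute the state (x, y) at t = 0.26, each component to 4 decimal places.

1.5850, 0.6780

Heun on (x,y): k1 = f(t_n, state_n); k2 = f(t_n + h, state_n + h·k1); state_{n+1} = state_n + (h/2)·(k1 + k2).
0.000000: (1.900000, 0.200000)
  k1 = (-1.308000, 1.849000)
  predictor → (1.559920, 0.680740)
  k2 = (-1.115205, 1.827971)
  → (1.584983, 0.678006)
(x(0.26), y(0.26)) ≈ (1.5850, 0.6780)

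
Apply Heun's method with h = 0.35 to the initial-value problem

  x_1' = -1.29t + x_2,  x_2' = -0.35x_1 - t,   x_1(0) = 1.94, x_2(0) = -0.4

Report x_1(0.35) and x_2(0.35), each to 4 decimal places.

1.6794, -0.6903

Heun on (x_1,x_2): k1 = f(t_n, state_n); k2 = f(t_n + h, state_n + h·k1); state_{n+1} = state_n + (h/2)·(k1 + k2).
0.000000: (1.940000, -0.400000)
  k1 = (-0.400000, -0.679000)
  predictor → (1.800000, -0.637650)
  k2 = (-1.089150, -0.980000)
  → (1.679399, -0.690325)
(x_1(0.35), x_2(0.35)) ≈ (1.6794, -0.6903)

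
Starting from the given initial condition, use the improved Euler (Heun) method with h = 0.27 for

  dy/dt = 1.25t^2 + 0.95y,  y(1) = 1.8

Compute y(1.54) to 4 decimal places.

4.3591

Heun: k1 = f(t_n, y_n); k2 = f(t_n + h, y_n + h·k1); y_{n+1} = y_n + (h/2)·(k1 + k2).
t=1.000000, y=1.800000:
  k1 = f(1.000000, 1.800000) = 2.960000
  k2 = f(1.270000, 2.599200) = 4.485365
  y ← 1.800000 + (0.27/2)·(2.960000 + 4.485365) = 2.805124
t=1.270000, y=2.805124:
  k1 = f(1.270000, 2.805124) = 4.680993
  k2 = f(1.540000, 4.068992) = 6.830043
  y ← 2.805124 + (0.27/2)·(4.680993 + 6.830043) = 4.359114
y(1.54) ≈ 4.3591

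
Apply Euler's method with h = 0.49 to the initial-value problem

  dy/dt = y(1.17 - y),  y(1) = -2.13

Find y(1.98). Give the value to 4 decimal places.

Euler: y_{n+1} = y_n + h·f(t_n, y_n).
t=1.000000, y=-2.130000: f=-7.029000 → y ← -2.130000 + 0.49·(-7.029000) = -5.574210
t=1.490000, y=-5.574210: f=-37.593643 → y ← -5.574210 + 0.49·(-37.593643) = -23.995095
y(1.98) ≈ -23.9951

-23.9951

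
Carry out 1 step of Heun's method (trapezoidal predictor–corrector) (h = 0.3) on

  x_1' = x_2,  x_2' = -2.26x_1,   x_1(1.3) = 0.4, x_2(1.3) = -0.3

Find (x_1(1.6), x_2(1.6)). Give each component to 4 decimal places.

0.2693, -0.5407

Heun on (x_1,x_2): k1 = f(t_n, state_n); k2 = f(t_n + h, state_n + h·k1); state_{n+1} = state_n + (h/2)·(k1 + k2).
1.300000: (0.400000, -0.300000)
  k1 = (-0.300000, -0.904000)
  predictor → (0.310000, -0.571200)
  k2 = (-0.571200, -0.700600)
  → (0.269320, -0.540690)
(x_1(1.6), x_2(1.6)) ≈ (0.2693, -0.5407)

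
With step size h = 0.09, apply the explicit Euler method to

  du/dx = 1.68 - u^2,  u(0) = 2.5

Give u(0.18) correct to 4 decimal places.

1.8473

Euler: u_{n+1} = u_n + h·f(x_n, u_n).
x=0.000000, u=2.500000: f=-4.570000 → u ← 2.500000 + 0.09·(-4.570000) = 2.088700
x=0.090000, u=2.088700: f=-2.682668 → u ← 2.088700 + 0.09·(-2.682668) = 1.847260
u(0.18) ≈ 1.8473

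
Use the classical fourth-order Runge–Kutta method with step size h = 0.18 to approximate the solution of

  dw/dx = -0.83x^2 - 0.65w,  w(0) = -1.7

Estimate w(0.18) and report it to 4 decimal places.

-1.5139

RK4: k1 = f(x_n, w_n); k2 = f(x_n + h/2, w_n + (h/2)·k1); k3 = f(x_n + h/2, w_n + (h/2)·k2); k4 = f(x_n + h, w_n + h·k3); w_{n+1} = w_n + (h/6)·(k1 + 2k2 + 2k3 + k4).
x=0.000000, w=-1.700000:
  k1 = f(0.000000, -1.700000) = 1.105000
  k2 = f(0.090000, -1.600550) = 1.033635
  k3 = f(0.090000, -1.606973) = 1.037809
  k4 = f(0.180000, -1.513194) = 0.956684
  w ← -1.700000 + (0.18/6)·(k1 + 2k2 + 2k3 + k4) = -1.513863
w(0.18) ≈ -1.5139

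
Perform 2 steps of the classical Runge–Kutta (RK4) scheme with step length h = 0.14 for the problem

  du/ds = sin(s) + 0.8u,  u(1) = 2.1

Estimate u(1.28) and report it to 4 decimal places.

2.9108

RK4: k1 = f(s_n, u_n); k2 = f(s_n + h/2, u_n + (h/2)·k1); k3 = f(s_n + h/2, u_n + (h/2)·k2); k4 = f(s_n + h, u_n + h·k3); u_{n+1} = u_n + (h/6)·(k1 + 2k2 + 2k3 + k4).
s=1.000000, u=2.100000:
  k1 = f(1.000000, 2.100000) = 2.521471
  k2 = f(1.070000, 2.276503) = 2.698403
  k3 = f(1.070000, 2.288888) = 2.708311
  k4 = f(1.140000, 2.479164) = 2.891964
  u ← 2.100000 + (0.14/6)·(k1 + 2k2 + 2k3 + k4) = 2.478627
s=1.140000, u=2.478627:
  k1 = f(1.140000, 2.478627) = 2.891535
  k2 = f(1.210000, 2.681034) = 3.080443
  k3 = f(1.210000, 2.694258) = 3.091022
  k4 = f(1.280000, 2.911370) = 3.287112
  u ← 2.478627 + (0.14/6)·(k1 + 2k2 + 2k3 + k4) = 2.910797
u(1.28) ≈ 2.9108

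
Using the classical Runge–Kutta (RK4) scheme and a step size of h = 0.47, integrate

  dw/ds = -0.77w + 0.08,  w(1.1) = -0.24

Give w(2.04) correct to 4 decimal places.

RK4: k1 = f(s_n, w_n); k2 = f(s_n + h/2, w_n + (h/2)·k1); k3 = f(s_n + h/2, w_n + (h/2)·k2); k4 = f(s_n + h, w_n + h·k3); w_{n+1} = w_n + (h/6)·(k1 + 2k2 + 2k3 + k4).
s=1.100000, w=-0.240000:
  k1 = f(1.100000, -0.240000) = 0.264800
  k2 = f(1.335000, -0.177772) = 0.216884
  k3 = f(1.335000, -0.189032) = 0.225555
  k4 = f(1.570000, -0.133989) = 0.183172
  w ← -0.240000 + (0.47/6)·(k1 + 2k2 + 2k3 + k4) = -0.135593
s=1.570000, w=-0.135593:
  k1 = f(1.570000, -0.135593) = 0.184407
  k2 = f(1.805000, -0.092258) = 0.151038
  k3 = f(1.805000, -0.100099) = 0.157077
  k4 = f(2.040000, -0.061767) = 0.127561
  w ← -0.135593 + (0.47/6)·(k1 + 2k2 + 2k3 + k4) = -0.062885
w(2.04) ≈ -0.0629

-0.0629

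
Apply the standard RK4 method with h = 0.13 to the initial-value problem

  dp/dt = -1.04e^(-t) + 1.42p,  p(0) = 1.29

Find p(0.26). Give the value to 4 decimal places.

1.5758

RK4: k1 = f(t_n, p_n); k2 = f(t_n + h/2, p_n + (h/2)·k1); k3 = f(t_n + h/2, p_n + (h/2)·k2); k4 = f(t_n + h, p_n + h·k3); p_{n+1} = p_n + (h/6)·(k1 + 2k2 + 2k3 + k4).
t=0.000000, p=1.290000:
  k1 = f(0.000000, 1.290000) = 0.791800
  k2 = f(0.065000, 1.341467) = 0.930333
  k3 = f(0.065000, 1.350472) = 0.943120
  k4 = f(0.130000, 1.412606) = 1.092681
  p ← 1.290000 + (0.13/6)·(k1 + 2k2 + 2k3 + k4) = 1.412013
t=0.130000, p=1.412013:
  k1 = f(0.130000, 1.412013) = 1.091840
  k2 = f(0.195000, 1.482983) = 1.250088
  k3 = f(0.195000, 1.493269) = 1.264694
  k4 = f(0.260000, 1.576424) = 1.436628
  p ← 1.412013 + (0.13/6)·(k1 + 2k2 + 2k3 + k4) = 1.575771
p(0.26) ≈ 1.5758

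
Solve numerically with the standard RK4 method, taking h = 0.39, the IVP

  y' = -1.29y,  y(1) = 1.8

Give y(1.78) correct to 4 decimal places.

RK4: k1 = f(s_n, y_n); k2 = f(s_n + h/2, y_n + (h/2)·k1); k3 = f(s_n + h/2, y_n + (h/2)·k2); k4 = f(s_n + h, y_n + h·k3); y_{n+1} = y_n + (h/6)·(k1 + 2k2 + 2k3 + k4).
s=1.000000, y=1.800000:
  k1 = f(1.000000, 1.800000) = -2.322000
  k2 = f(1.195000, 1.347210) = -1.737901
  k3 = f(1.195000, 1.461109) = -1.884831
  k4 = f(1.390000, 1.064916) = -1.373742
  y ← 1.800000 + (0.39/6)·(k1 + 2k2 + 2k3 + k4) = 1.088822
s=1.390000, y=1.088822:
  k1 = f(1.390000, 1.088822) = -1.404580
  k2 = f(1.585000, 0.814929) = -1.051258
  k3 = f(1.585000, 0.883826) = -1.140136
  k4 = f(1.780000, 0.644169) = -0.830977
  y ← 1.088822 + (0.39/6)·(k1 + 2k2 + 2k3 + k4) = 0.658629
y(1.78) ≈ 0.6586

0.6586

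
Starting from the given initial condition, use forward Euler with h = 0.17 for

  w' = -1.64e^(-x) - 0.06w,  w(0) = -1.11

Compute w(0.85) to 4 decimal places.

-2.0516

Euler: w_{n+1} = w_n + h·f(x_n, w_n).
x=0.000000, w=-1.110000: f=-1.573400 → w ← -1.110000 + 0.17·(-1.573400) = -1.377478
x=0.170000, w=-1.377478: f=-1.300962 → w ← -1.377478 + 0.17·(-1.300962) = -1.598641
x=0.340000, w=-1.598641: f=-1.071385 → w ← -1.598641 + 0.17·(-1.071385) = -1.780777
x=0.510000, w=-1.780777: f=-0.877966 → w ← -1.780777 + 0.17·(-0.877966) = -1.930031
x=0.680000, w=-1.930031: f=-0.715050 → w ← -1.930031 + 0.17·(-0.715050) = -2.051590
w(0.85) ≈ -2.0516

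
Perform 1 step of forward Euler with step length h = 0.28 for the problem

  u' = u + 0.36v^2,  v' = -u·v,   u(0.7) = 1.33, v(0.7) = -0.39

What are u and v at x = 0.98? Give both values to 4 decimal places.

1.7177, -0.2448

Euler on (u,v): u_{n+1} = u_n + h·u', v_{n+1} = v_n + h·v'.
0.700000: (1.330000, -0.390000); f=(1.384756, 0.518700) → (1.717732, -0.244764)
(u(0.98), v(0.98)) ≈ (1.7177, -0.2448)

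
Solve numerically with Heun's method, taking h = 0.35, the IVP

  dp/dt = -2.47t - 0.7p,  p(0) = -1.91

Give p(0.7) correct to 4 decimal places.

-1.7126

Heun: k1 = f(t_n, p_n); k2 = f(t_n + h, p_n + h·k1); p_{n+1} = p_n + (h/2)·(k1 + k2).
t=0.000000, p=-1.910000:
  k1 = f(0.000000, -1.910000) = 1.337000
  k2 = f(0.350000, -1.442050) = 0.144935
  p ← -1.910000 + (0.35/2)·(1.337000 + 0.144935) = -1.650661
t=0.350000, p=-1.650661:
  k1 = f(0.350000, -1.650661) = 0.290963
  k2 = f(0.700000, -1.548824) = -0.644823
  p ← -1.650661 + (0.35/2)·(0.290963 + (-0.644823)) = -1.712587
p(0.7) ≈ -1.7126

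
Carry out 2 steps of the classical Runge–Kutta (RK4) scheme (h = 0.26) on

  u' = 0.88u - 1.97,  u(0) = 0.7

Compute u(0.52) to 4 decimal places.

-0.1928

RK4: k1 = f(x_n, u_n); k2 = f(x_n + h/2, u_n + (h/2)·k1); k3 = f(x_n + h/2, u_n + (h/2)·k2); k4 = f(x_n + h, u_n + h·k3); u_{n+1} = u_n + (h/6)·(k1 + 2k2 + 2k3 + k4).
x=0.000000, u=0.700000:
  k1 = f(0.000000, 0.700000) = -1.354000
  k2 = f(0.130000, 0.523980) = -1.508898
  k3 = f(0.130000, 0.503843) = -1.526618
  k4 = f(0.260000, 0.303079) = -1.703290
  u ← 0.700000 + (0.26/6)·(k1 + 2k2 + 2k3 + k4) = 0.304439
x=0.260000, u=0.304439:
  k1 = f(0.260000, 0.304439) = -1.702093
  k2 = f(0.390000, 0.083167) = -1.896813
  k3 = f(0.390000, 0.057854) = -1.919089
  k4 = f(0.520000, -0.194524) = -2.141181
  u ← 0.304439 + (0.26/6)·(k1 + 2k2 + 2k3 + k4) = -0.192814
u(0.52) ≈ -0.1928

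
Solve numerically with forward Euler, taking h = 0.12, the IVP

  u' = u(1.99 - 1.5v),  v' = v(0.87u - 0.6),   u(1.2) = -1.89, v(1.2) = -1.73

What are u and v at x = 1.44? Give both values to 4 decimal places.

-4.2962, -0.7864

Euler on (u,v): u_{n+1} = u_n + h·u', v_{n+1} = v_n + h·v'.
1.200000: (-1.890000, -1.730000); f=(-8.665650, 3.882639) → (-2.929878, -1.264083)
1.320000: (-2.929878, -1.264083); f=(-11.385872, 3.980591) → (-4.296183, -0.786412)
(u(1.44), v(1.44)) ≈ (-4.2962, -0.7864)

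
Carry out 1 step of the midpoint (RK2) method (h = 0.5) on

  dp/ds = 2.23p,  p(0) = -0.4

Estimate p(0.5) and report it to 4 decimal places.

Midpoint: k1 = f(s_n, p_n); k2 = f(s_n + h/2, p_n + (h/2)·k1); p_{n+1} = p_n + h·k2.
s=0.000000, p=-0.400000:
  k1 = f(0.000000, -0.400000) = -0.892000
  k2 = f(0.250000, -0.623000) = -1.389290
  p ← -0.400000 + 0.5·(-1.389290) = -1.094645
p(0.5) ≈ -1.0946

-1.0946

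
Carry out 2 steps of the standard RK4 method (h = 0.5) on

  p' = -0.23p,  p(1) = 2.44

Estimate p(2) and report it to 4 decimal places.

1.9387

RK4: k1 = f(x_n, p_n); k2 = f(x_n + h/2, p_n + (h/2)·k1); k3 = f(x_n + h/2, p_n + (h/2)·k2); k4 = f(x_n + h, p_n + h·k3); p_{n+1} = p_n + (h/6)·(k1 + 2k2 + 2k3 + k4).
x=1.000000, p=2.440000:
  k1 = f(1.000000, 2.440000) = -0.561200
  k2 = f(1.250000, 2.299700) = -0.528931
  k3 = f(1.250000, 2.307767) = -0.530786
  k4 = f(1.500000, 2.174607) = -0.500160
  p ← 2.440000 + (0.5/6)·(k1 + 2k2 + 2k3 + k4) = 2.174934
x=1.500000, p=2.174934:
  k1 = f(1.500000, 2.174934) = -0.500235
  k2 = f(1.750000, 2.049875) = -0.471471
  k3 = f(1.750000, 2.057066) = -0.473125
  k4 = f(2.000000, 1.938371) = -0.445825
  p ← 2.174934 + (0.5/6)·(k1 + 2k2 + 2k3 + k4) = 1.938663
p(2) ≈ 1.9387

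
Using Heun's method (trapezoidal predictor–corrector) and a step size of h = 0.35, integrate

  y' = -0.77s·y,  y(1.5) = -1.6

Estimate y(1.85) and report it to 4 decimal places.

Heun: k1 = f(s_n, y_n); k2 = f(s_n + h, y_n + h·k1); y_{n+1} = y_n + (h/2)·(k1 + k2).
s=1.500000, y=-1.600000:
  k1 = f(1.500000, -1.600000) = 1.848000
  k2 = f(1.850000, -0.953200) = 1.357833
  y ← -1.600000 + (0.35/2)·(1.848000 + 1.357833) = -1.038979
y(1.85) ≈ -1.0390

-1.0390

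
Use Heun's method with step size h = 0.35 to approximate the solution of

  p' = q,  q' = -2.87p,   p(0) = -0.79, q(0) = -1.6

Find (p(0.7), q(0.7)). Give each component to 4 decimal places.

Heun on (p,q): k1 = f(x_n, state_n); k2 = f(x_n + h, state_n + h·k1); state_{n+1} = state_n + (h/2)·(k1 + k2).
0.000000: (-0.790000, -1.600000)
  k1 = (-1.600000, 2.267300)
  predictor → (-1.350000, -0.806445)
  k2 = (-0.806445, 3.874500)
  → (-1.211128, -0.525185)
0.350000: (-1.211128, -0.525185)
  k1 = (-0.525185, 3.475937)
  predictor → (-1.394943, 0.691393)
  k2 = (0.691393, 4.003485)
  → (-1.182041, 0.783714)
(p(0.7), q(0.7)) ≈ (-1.1820, 0.7837)

-1.1820, 0.7837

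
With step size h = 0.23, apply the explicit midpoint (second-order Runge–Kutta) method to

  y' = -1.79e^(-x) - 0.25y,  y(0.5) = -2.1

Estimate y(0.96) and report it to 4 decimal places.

Midpoint: k1 = f(x_n, y_n); k2 = f(x_n + h/2, y_n + (h/2)·k1); y_{n+1} = y_n + h·k2.
x=0.500000, y=-2.100000:
  k1 = f(0.500000, -2.100000) = -0.560690
  k2 = f(0.615000, -2.164479) = -0.426627
  y ← -2.100000 + 0.23·(-0.426627) = -2.198124
x=0.730000, y=-2.198124:
  k1 = f(0.730000, -2.198124) = -0.313086
  k2 = f(0.845000, -2.234129) = -0.210375
  y ← -2.198124 + 0.23·(-0.210375) = -2.246511
y(0.96) ≈ -2.2465

-2.2465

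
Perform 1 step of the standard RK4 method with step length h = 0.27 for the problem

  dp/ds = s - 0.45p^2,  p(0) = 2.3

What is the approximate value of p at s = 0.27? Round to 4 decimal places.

RK4: k1 = f(s_n, p_n); k2 = f(s_n + h/2, p_n + (h/2)·k1); k3 = f(s_n + h/2, p_n + (h/2)·k2); k4 = f(s_n + h, p_n + h·k3); p_{n+1} = p_n + (h/6)·(k1 + 2k2 + 2k3 + k4).
s=0.000000, p=2.300000:
  k1 = f(0.000000, 2.300000) = -2.380500
  k2 = f(0.135000, 1.978632) = -1.626744
  k3 = f(0.135000, 2.080390) = -1.812609
  k4 = f(0.270000, 1.810595) = -1.205215
  p ← 2.300000 + (0.27/6)·(k1 + 2k2 + 2k3 + k4) = 1.829101
p(0.27) ≈ 1.8291

1.8291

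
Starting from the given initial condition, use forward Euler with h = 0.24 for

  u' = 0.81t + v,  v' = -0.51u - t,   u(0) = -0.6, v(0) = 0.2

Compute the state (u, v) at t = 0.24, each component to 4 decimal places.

Euler on (u,v): u_{n+1} = u_n + h·u', v_{n+1} = v_n + h·v'.
0.000000: (-0.600000, 0.200000); f=(0.200000, 0.306000) → (-0.552000, 0.273440)
(u(0.24), v(0.24)) ≈ (-0.5520, 0.2734)

-0.5520, 0.2734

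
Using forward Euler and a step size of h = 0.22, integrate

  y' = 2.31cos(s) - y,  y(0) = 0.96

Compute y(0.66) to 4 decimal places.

Euler: y_{n+1} = y_n + h·f(s_n, y_n).
s=0.000000, y=0.960000: f=1.350000 → y ← 0.960000 + 0.22·1.350000 = 1.257000
s=0.220000, y=1.257000: f=0.997323 → y ← 1.257000 + 0.22·0.997323 = 1.476411
s=0.440000, y=1.476411: f=0.613565 → y ← 1.476411 + 0.22·0.613565 = 1.611395
y(0.66) ≈ 1.6114

1.6114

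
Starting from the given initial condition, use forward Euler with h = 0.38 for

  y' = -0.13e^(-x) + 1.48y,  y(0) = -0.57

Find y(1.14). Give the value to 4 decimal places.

Euler: y_{n+1} = y_n + h·f(x_n, y_n).
x=0.000000, y=-0.570000: f=-0.973600 → y ← -0.570000 + 0.38·(-0.973600) = -0.939968
x=0.380000, y=-0.939968: f=-1.480055 → y ← -0.939968 + 0.38·(-1.480055) = -1.502389
x=0.760000, y=-1.502389: f=-2.284332 → y ← -1.502389 + 0.38·(-2.284332) = -2.370435
y(1.14) ≈ -2.3704

-2.3704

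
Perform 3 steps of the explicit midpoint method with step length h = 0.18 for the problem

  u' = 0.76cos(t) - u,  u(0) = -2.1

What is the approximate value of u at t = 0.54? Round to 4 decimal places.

-0.9294

Midpoint: k1 = f(t_n, u_n); k2 = f(t_n + h/2, u_n + (h/2)·k1); u_{n+1} = u_n + h·k2.
t=0.000000, u=-2.100000:
  k1 = f(0.000000, -2.100000) = 2.860000
  k2 = f(0.090000, -1.842600) = 2.599524
  u ← -2.100000 + 0.18·2.599524 = -1.632086
t=0.180000, u=-1.632086:
  k1 = f(0.180000, -1.632086) = 2.379807
  k2 = f(0.270000, -1.417903) = 2.150369
  u ← -1.632086 + 0.18·2.150369 = -1.245019
t=0.360000, u=-1.245019:
  k1 = f(0.360000, -1.245019) = 1.956301
  k2 = f(0.450000, -1.068952) = 1.753292
  u ← -1.245019 + 0.18·1.753292 = -0.929427
u(0.54) ≈ -0.9294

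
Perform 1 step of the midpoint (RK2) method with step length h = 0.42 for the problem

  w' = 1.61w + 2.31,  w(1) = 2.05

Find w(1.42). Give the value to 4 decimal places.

5.2031

Midpoint: k1 = f(t_n, w_n); k2 = f(t_n + h/2, w_n + (h/2)·k1); w_{n+1} = w_n + h·k2.
t=1.000000, w=2.050000:
  k1 = f(1.000000, 2.050000) = 5.610500
  k2 = f(1.210000, 3.228205) = 7.507410
  w ← 2.050000 + 0.42·7.507410 = 5.203112
w(1.42) ≈ 5.2031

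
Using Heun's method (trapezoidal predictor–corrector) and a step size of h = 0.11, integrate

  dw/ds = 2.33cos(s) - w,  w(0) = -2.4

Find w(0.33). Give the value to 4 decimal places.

Heun: k1 = f(s_n, w_n); k2 = f(s_n + h, w_n + h·k1); w_{n+1} = w_n + (h/2)·(k1 + k2).
s=0.000000, w=-2.400000:
  k1 = f(0.000000, -2.400000) = 4.730000
  k2 = f(0.110000, -1.879700) = 4.195618
  w ← -2.400000 + (0.11/2)·(4.730000 + 4.195618) = -1.909091
s=0.110000, w=-1.909091:
  k1 = f(0.110000, -1.909091) = 4.225009
  k2 = f(0.220000, -1.444340) = 3.718181
  w ← -1.909091 + (0.11/2)·(4.225009 + 3.718181) = -1.472216
s=0.220000, w=-1.472216:
  k1 = f(0.220000, -1.472216) = 3.746057
  k2 = f(0.330000, -1.060149) = 3.264428
  w ← -1.472216 + (0.11/2)·(3.746057 + 3.264428) = -1.086639
w(0.33) ≈ -1.0866

-1.0866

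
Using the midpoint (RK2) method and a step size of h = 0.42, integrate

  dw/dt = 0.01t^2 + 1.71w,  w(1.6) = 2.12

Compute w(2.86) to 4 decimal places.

16.5201

Midpoint: k1 = f(t_n, w_n); k2 = f(t_n + h/2, w_n + (h/2)·k1); w_{n+1} = w_n + h·k2.
t=1.600000, w=2.120000:
  k1 = f(1.600000, 2.120000) = 3.650800
  k2 = f(1.810000, 2.886668) = 4.968963
  w ← 2.120000 + 0.42·4.968963 = 4.206965
t=2.020000, w=4.206965:
  k1 = f(2.020000, 4.206965) = 7.234713
  k2 = f(2.230000, 5.726254) = 9.841624
  w ← 4.206965 + 0.42·9.841624 = 8.340447
t=2.440000, w=8.340447:
  k1 = f(2.440000, 8.340447) = 14.321700
  k2 = f(2.650000, 11.348004) = 19.475311
  w ← 8.340447 + 0.42·19.475311 = 16.520077
w(2.86) ≈ 16.5201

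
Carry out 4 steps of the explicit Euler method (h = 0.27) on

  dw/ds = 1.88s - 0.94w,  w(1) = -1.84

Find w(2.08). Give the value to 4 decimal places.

1.5014

Euler: w_{n+1} = w_n + h·f(s_n, w_n).
s=1.000000, w=-1.840000: f=3.609600 → w ← -1.840000 + 0.27·3.609600 = -0.865408
s=1.270000, w=-0.865408: f=3.201084 → w ← -0.865408 + 0.27·3.201084 = -0.001115
s=1.540000, w=-0.001115: f=2.896249 → w ← -0.001115 + 0.27·2.896249 = 0.780872
s=1.810000, w=0.780872: f=2.668781 → w ← 0.780872 + 0.27·2.668781 = 1.501442
w(2.08) ≈ 1.5014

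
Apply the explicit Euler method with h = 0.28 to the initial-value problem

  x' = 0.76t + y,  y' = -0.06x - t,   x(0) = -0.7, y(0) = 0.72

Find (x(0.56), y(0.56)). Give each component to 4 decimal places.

Euler on (x,y): x_{n+1} = x_n + h·x', y_{n+1} = y_n + h·y'.
0.000000: (-0.700000, 0.720000); f=(0.720000, 0.042000) → (-0.498400, 0.731760)
0.280000: (-0.498400, 0.731760); f=(0.944560, -0.250096) → (-0.233923, 0.661733)
(x(0.56), y(0.56)) ≈ (-0.2339, 0.6617)

-0.2339, 0.6617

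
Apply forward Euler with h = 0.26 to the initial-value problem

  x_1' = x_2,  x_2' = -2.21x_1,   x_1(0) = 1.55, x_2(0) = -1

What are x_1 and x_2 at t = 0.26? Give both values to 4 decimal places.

1.2900, -1.8906

Euler on (x_1,x_2): x_1_{n+1} = x_1_n + h·x_1', x_2_{n+1} = x_2_n + h·x_2'.
0.000000: (1.550000, -1.000000); f=(-1.000000, -3.425500) → (1.290000, -1.890630)
(x_1(0.26), x_2(0.26)) ≈ (1.2900, -1.8906)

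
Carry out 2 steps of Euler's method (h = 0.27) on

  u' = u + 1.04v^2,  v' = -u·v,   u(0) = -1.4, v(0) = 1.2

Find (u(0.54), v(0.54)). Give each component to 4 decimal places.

Euler on (u,v): u_{n+1} = u_n + h·u', v_{n+1} = v_n + h·v'.
0.000000: (-1.400000, 1.200000); f=(0.097600, 1.680000) → (-1.373648, 1.653600)
0.270000: (-1.373648, 1.653600); f=(1.470121, 2.271464) → (-0.976715, 2.266895)
(u(0.54), v(0.54)) ≈ (-0.9767, 2.2669)

-0.9767, 2.2669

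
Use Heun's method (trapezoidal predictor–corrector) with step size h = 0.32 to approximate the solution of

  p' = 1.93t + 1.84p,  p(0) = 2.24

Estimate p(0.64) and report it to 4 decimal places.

7.4843

Heun: k1 = f(t_n, p_n); k2 = f(t_n + h, p_n + h·k1); p_{n+1} = p_n + (h/2)·(k1 + k2).
t=0.000000, p=2.240000:
  k1 = f(0.000000, 2.240000) = 4.121600
  k2 = f(0.320000, 3.558912) = 7.165998
  p ← 2.240000 + (0.32/2)·(4.121600 + 7.165998) = 4.046016
t=0.320000, p=4.046016:
  k1 = f(0.320000, 4.046016) = 8.062269
  k2 = f(0.640000, 6.625942) = 13.426933
  p ← 4.046016 + (0.32/2)·(8.062269 + 13.426933) = 7.484288
p(0.64) ≈ 7.4843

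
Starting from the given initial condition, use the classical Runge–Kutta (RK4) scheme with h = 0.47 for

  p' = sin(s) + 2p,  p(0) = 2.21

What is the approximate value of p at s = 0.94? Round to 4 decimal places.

RK4: k1 = f(s_n, p_n); k2 = f(s_n + h/2, p_n + (h/2)·k1); k3 = f(s_n + h/2, p_n + (h/2)·k2); k4 = f(s_n + h, p_n + h·k3); p_{n+1} = p_n + (h/6)·(k1 + 2k2 + 2k3 + k4).
s=0.000000, p=2.210000:
  k1 = f(0.000000, 2.210000) = 4.420000
  k2 = f(0.235000, 3.248700) = 6.730243
  k3 = f(0.235000, 3.791607) = 7.816057
  k4 = f(0.470000, 5.883547) = 12.219980
  p ← 2.210000 + (0.47/6)·(k1 + 2k2 + 2k3 + k4) = 5.792385
s=0.470000, p=5.792385:
  k1 = f(0.470000, 5.792385) = 12.037657
  k2 = f(0.705000, 8.621235) = 17.890504
  k3 = f(0.705000, 9.996654) = 20.641341
  k4 = f(0.940000, 15.493816) = 31.795190
  p ← 5.792385 + (0.47/6)·(k1 + 2k2 + 2k3 + k4) = 15.262614
p(0.94) ≈ 15.2626

15.2626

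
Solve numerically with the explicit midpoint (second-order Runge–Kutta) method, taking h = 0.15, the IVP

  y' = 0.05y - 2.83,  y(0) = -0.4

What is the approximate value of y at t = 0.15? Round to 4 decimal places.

Midpoint: k1 = f(t_n, y_n); k2 = f(t_n + h/2, y_n + (h/2)·k1); y_{n+1} = y_n + h·k2.
t=0.000000, y=-0.400000:
  k1 = f(0.000000, -0.400000) = -2.850000
  k2 = f(0.075000, -0.613750) = -2.860688
  y ← -0.400000 + 0.15·(-2.860688) = -0.829103
y(0.15) ≈ -0.8291

-0.8291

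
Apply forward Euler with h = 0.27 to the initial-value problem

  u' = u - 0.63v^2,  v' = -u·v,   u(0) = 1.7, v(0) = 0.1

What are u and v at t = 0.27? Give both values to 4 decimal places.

2.1573, 0.0541

Euler on (u,v): u_{n+1} = u_n + h·u', v_{n+1} = v_n + h·v'.
0.000000: (1.700000, 0.100000); f=(1.693700, -0.170000) → (2.157299, 0.054100)
(u(0.27), v(0.27)) ≈ (2.1573, 0.0541)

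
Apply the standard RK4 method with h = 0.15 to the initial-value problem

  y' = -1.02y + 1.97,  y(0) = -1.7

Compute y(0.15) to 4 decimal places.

-1.1848

RK4: k1 = f(t_n, y_n); k2 = f(t_n + h/2, y_n + (h/2)·k1); k3 = f(t_n + h/2, y_n + (h/2)·k2); k4 = f(t_n + h, y_n + h·k3); y_{n+1} = y_n + (h/6)·(k1 + 2k2 + 2k3 + k4).
t=0.000000, y=-1.700000:
  k1 = f(0.000000, -1.700000) = 3.704000
  k2 = f(0.075000, -1.422200) = 3.420644
  k3 = f(0.075000, -1.443452) = 3.442321
  k4 = f(0.150000, -1.183652) = 3.177325
  y ← -1.700000 + (0.15/6)·(k1 + 2k2 + 2k3 + k4) = -1.184819
y(0.15) ≈ -1.1848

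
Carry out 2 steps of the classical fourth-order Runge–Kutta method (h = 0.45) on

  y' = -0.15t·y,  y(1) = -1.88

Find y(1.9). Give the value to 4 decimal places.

RK4: k1 = f(t_n, y_n); k2 = f(t_n + h/2, y_n + (h/2)·k1); k3 = f(t_n + h/2, y_n + (h/2)·k2); k4 = f(t_n + h, y_n + h·k3); y_{n+1} = y_n + (h/6)·(k1 + 2k2 + 2k3 + k4).
t=1.000000, y=-1.880000:
  k1 = f(1.000000, -1.880000) = 0.282000
  k2 = f(1.225000, -1.816550) = 0.333791
  k3 = f(1.225000, -1.804897) = 0.331650
  k4 = f(1.450000, -1.730758) = 0.376440
  y ← -1.880000 + (0.45/6)·(k1 + 2k2 + 2k3 + k4) = -1.730801
t=1.450000, y=-1.730801:
  k1 = f(1.450000, -1.730801) = 0.376449
  k2 = f(1.675000, -1.646100) = 0.413583
  k3 = f(1.675000, -1.637745) = 0.411483
  k4 = f(1.900000, -1.545633) = 0.440506
  y ← -1.730801 + (0.45/6)·(k1 + 2k2 + 2k3 + k4) = -1.545769
y(1.9) ≈ -1.5458

-1.5458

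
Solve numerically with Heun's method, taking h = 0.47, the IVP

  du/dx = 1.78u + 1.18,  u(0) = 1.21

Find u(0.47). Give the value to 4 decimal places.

3.4323

Heun: k1 = f(x_n, u_n); k2 = f(x_n + h, u_n + h·k1); u_{n+1} = u_n + (h/2)·(k1 + k2).
x=0.000000, u=1.210000:
  k1 = f(0.000000, 1.210000) = 3.333800
  k2 = f(0.470000, 2.776886) = 6.122857
  u ← 1.210000 + (0.47/2)·(3.333800 + 6.122857) = 3.432314
u(0.47) ≈ 3.4323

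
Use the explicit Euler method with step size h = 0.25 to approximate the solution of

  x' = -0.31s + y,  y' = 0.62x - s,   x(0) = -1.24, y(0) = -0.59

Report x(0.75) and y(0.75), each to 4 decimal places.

-1.9061, -1.4331

Euler on (x,y): x_{n+1} = x_n + h·x', y_{n+1} = y_n + h·y'.
0.000000: (-1.240000, -0.590000); f=(-0.590000, -0.768800) → (-1.387500, -0.782200)
0.250000: (-1.387500, -0.782200); f=(-0.859700, -1.110250) → (-1.602425, -1.059762)
0.500000: (-1.602425, -1.059762); f=(-1.214762, -1.493504) → (-1.906116, -1.433138)
(x(0.75), y(0.75)) ≈ (-1.9061, -1.4331)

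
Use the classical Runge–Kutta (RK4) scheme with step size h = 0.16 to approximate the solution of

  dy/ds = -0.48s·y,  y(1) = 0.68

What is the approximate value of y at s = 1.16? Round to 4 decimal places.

0.6259

RK4: k1 = f(s_n, y_n); k2 = f(s_n + h/2, y_n + (h/2)·k1); k3 = f(s_n + h/2, y_n + (h/2)·k2); k4 = f(s_n + h, y_n + h·k3); y_{n+1} = y_n + (h/6)·(k1 + 2k2 + 2k3 + k4).
s=1.000000, y=0.680000:
  k1 = f(1.000000, 0.680000) = -0.326400
  k2 = f(1.080000, 0.653888) = -0.338976
  k3 = f(1.080000, 0.652882) = -0.338454
  k4 = f(1.160000, 0.625847) = -0.348472
  y ← 0.680000 + (0.16/6)·(k1 + 2k2 + 2k3 + k4) = 0.625874
y(1.16) ≈ 0.6259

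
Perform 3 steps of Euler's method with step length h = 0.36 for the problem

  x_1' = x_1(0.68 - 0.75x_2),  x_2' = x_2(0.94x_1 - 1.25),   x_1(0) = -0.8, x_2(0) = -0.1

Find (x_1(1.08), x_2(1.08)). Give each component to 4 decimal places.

-1.5881, -0.0007

Euler on (x_1,x_2): x_1_{n+1} = x_1_n + h·x_1', x_2_{n+1} = x_2_n + h·x_2'.
0.000000: (-0.800000, -0.100000); f=(-0.604000, 0.200200) → (-1.017440, -0.027928)
0.360000: (-1.017440, -0.027928); f=(-0.713170, 0.061620) → (-1.274181, -0.005745)
0.720000: (-1.274181, -0.005745); f=(-0.871933, 0.014062) → (-1.588077, -0.000683)
(x_1(1.08), x_2(1.08)) ≈ (-1.5881, -0.0007)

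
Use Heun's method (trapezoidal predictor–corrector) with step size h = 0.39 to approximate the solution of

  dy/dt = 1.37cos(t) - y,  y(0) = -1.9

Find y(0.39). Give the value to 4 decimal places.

Heun: k1 = f(t_n, y_n); k2 = f(t_n + h, y_n + h·k1); y_{n+1} = y_n + (h/2)·(k1 + k2).
t=0.000000, y=-1.900000:
  k1 = f(0.000000, -1.900000) = 3.270000
  k2 = f(0.390000, -0.624700) = 1.891825
  y ← -1.900000 + (0.39/2)·(3.270000 + 1.891825) = -0.893444
y(0.39) ≈ -0.8934

-0.8934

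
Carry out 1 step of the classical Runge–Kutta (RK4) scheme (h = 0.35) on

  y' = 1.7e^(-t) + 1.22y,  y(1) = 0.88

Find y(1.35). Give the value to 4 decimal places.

RK4: k1 = f(t_n, y_n); k2 = f(t_n + h/2, y_n + (h/2)·k1); k3 = f(t_n + h/2, y_n + (h/2)·k2); k4 = f(t_n + h, y_n + h·k3); y_{n+1} = y_n + (h/6)·(k1 + 2k2 + 2k3 + k4).
t=1.000000, y=0.880000:
  k1 = f(1.000000, 0.880000) = 1.698995
  k2 = f(1.175000, 1.177324) = 1.961328
  k3 = f(1.175000, 1.223232) = 2.017336
  k4 = f(1.350000, 1.586068) = 2.375711
  y ← 0.880000 + (0.35/6)·(k1 + 2k2 + 2k3 + k4) = 1.581869
y(1.35) ≈ 1.5819

1.5819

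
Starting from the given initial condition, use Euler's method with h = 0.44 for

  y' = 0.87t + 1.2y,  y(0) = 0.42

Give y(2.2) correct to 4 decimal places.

Euler: y_{n+1} = y_n + h·f(t_n, y_n).
t=0.000000, y=0.420000: f=0.504000 → y ← 0.420000 + 0.44·0.504000 = 0.641760
t=0.440000, y=0.641760: f=1.152912 → y ← 0.641760 + 0.44·1.152912 = 1.149041
t=0.880000, y=1.149041: f=2.144450 → y ← 1.149041 + 0.44·2.144450 = 2.092599
t=1.320000, y=2.092599: f=3.659519 → y ← 2.092599 + 0.44·3.659519 = 3.702787
t=1.760000, y=3.702787: f=5.974545 → y ← 3.702787 + 0.44·5.974545 = 6.331587
y(2.2) ≈ 6.3316

6.3316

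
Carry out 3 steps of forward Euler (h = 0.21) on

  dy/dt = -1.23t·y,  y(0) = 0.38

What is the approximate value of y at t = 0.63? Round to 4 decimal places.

0.3204

Euler: y_{n+1} = y_n + h·f(t_n, y_n).
t=0.000000, y=0.380000: f=0.000000 → y ← 0.380000 + 0.21·0.000000 = 0.380000
t=0.210000, y=0.380000: f=-0.098154 → y ← 0.380000 + 0.21·(-0.098154) = 0.359388
t=0.420000, y=0.359388: f=-0.185660 → y ← 0.359388 + 0.21·(-0.185660) = 0.320399
y(0.63) ≈ 0.3204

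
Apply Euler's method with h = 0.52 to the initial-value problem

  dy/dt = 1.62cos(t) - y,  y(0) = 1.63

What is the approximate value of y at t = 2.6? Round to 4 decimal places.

-0.1409

Euler: y_{n+1} = y_n + h·f(t_n, y_n).
t=0.000000, y=1.630000: f=-0.010000 → y ← 1.630000 + 0.52·(-0.010000) = 1.624800
t=0.520000, y=1.624800: f=-0.218933 → y ← 1.624800 + 0.52·(-0.218933) = 1.510955
t=1.040000, y=1.510955: f=-0.690878 → y ← 1.510955 + 0.52·(-0.690878) = 1.151698
t=1.560000, y=1.151698: f=-1.134209 → y ← 1.151698 + 0.52·(-1.134209) = 0.561910
t=2.080000, y=0.561910: f=-1.351631 → y ← 0.561910 + 0.52·(-1.351631) = -0.140938
y(2.6) ≈ -0.1409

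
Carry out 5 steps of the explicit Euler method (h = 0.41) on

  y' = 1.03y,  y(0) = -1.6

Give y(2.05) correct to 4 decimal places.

-9.3127

Euler: y_{n+1} = y_n + h·f(t_n, y_n).
t=0.000000, y=-1.600000: f=-1.648000 → y ← -1.600000 + 0.41·(-1.648000) = -2.275680
t=0.410000, y=-2.275680: f=-2.343950 → y ← -2.275680 + 0.41·(-2.343950) = -3.236700
t=0.820000, y=-3.236700: f=-3.333801 → y ← -3.236700 + 0.41·(-3.333801) = -4.603558
t=1.230000, y=-4.603558: f=-4.741665 → y ← -4.603558 + 0.41·(-4.741665) = -6.547640
t=1.640000, y=-6.547640: f=-6.744070 → y ← -6.547640 + 0.41·(-6.744070) = -9.312709
y(2.05) ≈ -9.3127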